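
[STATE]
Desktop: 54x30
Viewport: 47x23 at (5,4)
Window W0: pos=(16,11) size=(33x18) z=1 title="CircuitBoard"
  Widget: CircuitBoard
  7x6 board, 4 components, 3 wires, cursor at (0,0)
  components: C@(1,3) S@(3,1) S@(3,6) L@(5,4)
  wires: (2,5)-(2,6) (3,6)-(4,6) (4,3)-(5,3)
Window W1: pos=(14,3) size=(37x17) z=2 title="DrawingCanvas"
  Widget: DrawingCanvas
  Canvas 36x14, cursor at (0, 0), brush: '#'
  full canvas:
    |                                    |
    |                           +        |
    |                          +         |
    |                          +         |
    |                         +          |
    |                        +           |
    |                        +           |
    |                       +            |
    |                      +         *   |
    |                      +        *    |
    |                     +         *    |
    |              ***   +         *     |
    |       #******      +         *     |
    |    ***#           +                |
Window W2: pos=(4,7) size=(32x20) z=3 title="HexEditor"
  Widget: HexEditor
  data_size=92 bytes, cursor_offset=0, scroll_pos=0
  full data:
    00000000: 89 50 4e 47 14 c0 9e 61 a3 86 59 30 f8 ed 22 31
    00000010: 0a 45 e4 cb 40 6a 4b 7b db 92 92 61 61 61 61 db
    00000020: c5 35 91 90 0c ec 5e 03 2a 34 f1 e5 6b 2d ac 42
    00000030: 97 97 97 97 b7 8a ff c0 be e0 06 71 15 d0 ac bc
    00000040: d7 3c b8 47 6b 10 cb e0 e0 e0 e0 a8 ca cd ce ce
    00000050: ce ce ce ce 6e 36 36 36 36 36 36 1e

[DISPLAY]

         ┃ DrawingCanvas                     ┃ 
         ┠───────────────────────────────────┨ 
         ┃+                                  ┃ 
━━━━━━━━━━━━━━━━━━━━━━━━━━━━━━┓      +       ┃ 
 HexEditor                    ┃     +        ┃ 
──────────────────────────────┨     +        ┃ 
00000000  89 50 4e 47 14 c0 9e┃    +         ┃ 
00000010  0a 45 e4 cb 40 6a 4b┃   +          ┃ 
00000020  c5 35 91 90 0c ec 5e┃   +          ┃ 
00000030  97 97 97 97 b7 8a ff┃  +           ┃ 
00000040  d7 3c b8 47 6b 10 cb┃ +         *  ┃ 
00000050  ce ce ce ce 6e 36 36┃ +        *   ┃ 
                              ┃+         *   ┃ 
                              ┃         *    ┃ 
                              ┃         *    ┃ 
                              ┃━━━━━━━━━━━━━━┛ 
                              ┃            ┃   
                              ┃         S  ┃   
                              ┃         │  ┃   
                              ┃         ·  ┃   
                              ┃            ┃   
                              ┃ L          ┃   
━━━━━━━━━━━━━━━━━━━━━━━━━━━━━━┛            ┃   


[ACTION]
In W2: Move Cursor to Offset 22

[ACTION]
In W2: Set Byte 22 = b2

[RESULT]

         ┃ DrawingCanvas                     ┃ 
         ┠───────────────────────────────────┨ 
         ┃+                                  ┃ 
━━━━━━━━━━━━━━━━━━━━━━━━━━━━━━┓      +       ┃ 
 HexEditor                    ┃     +        ┃ 
──────────────────────────────┨     +        ┃ 
00000000  89 50 4e 47 14 c0 9e┃    +         ┃ 
00000010  0a 45 e4 cb 40 6a B2┃   +          ┃ 
00000020  c5 35 91 90 0c ec 5e┃   +          ┃ 
00000030  97 97 97 97 b7 8a ff┃  +           ┃ 
00000040  d7 3c b8 47 6b 10 cb┃ +         *  ┃ 
00000050  ce ce ce ce 6e 36 36┃ +        *   ┃ 
                              ┃+         *   ┃ 
                              ┃         *    ┃ 
                              ┃         *    ┃ 
                              ┃━━━━━━━━━━━━━━┛ 
                              ┃            ┃   
                              ┃         S  ┃   
                              ┃         │  ┃   
                              ┃         ·  ┃   
                              ┃            ┃   
                              ┃ L          ┃   
━━━━━━━━━━━━━━━━━━━━━━━━━━━━━━┛            ┃   


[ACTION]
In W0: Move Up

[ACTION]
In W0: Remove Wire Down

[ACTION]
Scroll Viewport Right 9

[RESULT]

       ┃ DrawingCanvas                     ┃   
       ┠───────────────────────────────────┨   
       ┃+                                  ┃   
━━━━━━━━━━━━━━━━━━━━━━━━━━━━┓      +       ┃   
exEditor                    ┃     +        ┃   
────────────────────────────┨     +        ┃   
000000  89 50 4e 47 14 c0 9e┃    +         ┃   
000010  0a 45 e4 cb 40 6a B2┃   +          ┃   
000020  c5 35 91 90 0c ec 5e┃   +          ┃   
000030  97 97 97 97 b7 8a ff┃  +           ┃   
000040  d7 3c b8 47 6b 10 cb┃ +         *  ┃   
000050  ce ce ce ce 6e 36 36┃ +        *   ┃   
                            ┃+         *   ┃   
                            ┃         *    ┃   
                            ┃         *    ┃   
                            ┃━━━━━━━━━━━━━━┛   
                            ┃            ┃     
                            ┃         S  ┃     
                            ┃         │  ┃     
                            ┃         ·  ┃     
                            ┃            ┃     
                            ┃ L          ┃     
━━━━━━━━━━━━━━━━━━━━━━━━━━━━┛            ┃     


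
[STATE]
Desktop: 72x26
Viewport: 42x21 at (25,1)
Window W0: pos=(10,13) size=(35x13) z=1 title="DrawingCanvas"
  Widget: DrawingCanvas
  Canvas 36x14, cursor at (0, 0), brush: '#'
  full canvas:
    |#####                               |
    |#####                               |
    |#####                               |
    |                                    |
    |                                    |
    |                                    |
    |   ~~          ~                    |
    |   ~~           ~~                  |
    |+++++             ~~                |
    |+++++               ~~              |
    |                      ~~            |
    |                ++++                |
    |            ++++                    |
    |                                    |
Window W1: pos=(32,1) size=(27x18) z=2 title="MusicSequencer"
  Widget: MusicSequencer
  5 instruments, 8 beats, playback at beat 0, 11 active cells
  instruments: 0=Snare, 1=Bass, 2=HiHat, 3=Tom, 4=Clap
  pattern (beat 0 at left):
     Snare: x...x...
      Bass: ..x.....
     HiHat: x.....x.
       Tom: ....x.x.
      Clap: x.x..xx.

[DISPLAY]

       ┏━━━━━━━━━━━━━━━━━━━━━━━━━┓        
       ┃ MusicSequencer          ┃        
       ┠─────────────────────────┨        
       ┃      ▼1234567           ┃        
       ┃ Snare█···█···           ┃        
       ┃  Bass··█·····           ┃        
       ┃ HiHat█·····█·           ┃        
       ┃   Tom····█·█·           ┃        
       ┃  Clap█·█··██·           ┃        
       ┃                         ┃        
       ┃                         ┃        
       ┃                         ┃        
━━━━━━━┃                         ┃        
       ┃                         ┃        
───────┃                         ┃        
       ┃                         ┃        
       ┃                         ┃        
       ┗━━━━━━━━━━━━━━━━━━━━━━━━━┛        
                   ┃                      
                   ┃                      
                   ┃                      


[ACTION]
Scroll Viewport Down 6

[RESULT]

       ┃ Snare█···█···           ┃        
       ┃  Bass··█·····           ┃        
       ┃ HiHat█·····█·           ┃        
       ┃   Tom····█·█·           ┃        
       ┃  Clap█·█··██·           ┃        
       ┃                         ┃        
       ┃                         ┃        
       ┃                         ┃        
━━━━━━━┃                         ┃        
       ┃                         ┃        
───────┃                         ┃        
       ┃                         ┃        
       ┃                         ┃        
       ┗━━━━━━━━━━━━━━━━━━━━━━━━━┛        
                   ┃                      
                   ┃                      
                   ┃                      
 ~                 ┃                      
  ~~               ┃                      
    ~~             ┃                      
━━━━━━━━━━━━━━━━━━━┛                      


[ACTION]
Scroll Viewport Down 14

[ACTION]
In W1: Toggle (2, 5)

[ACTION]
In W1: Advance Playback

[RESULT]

       ┃ Snare█···█···           ┃        
       ┃  Bass··█·····           ┃        
       ┃ HiHat█····██·           ┃        
       ┃   Tom····█·█·           ┃        
       ┃  Clap█·█··██·           ┃        
       ┃                         ┃        
       ┃                         ┃        
       ┃                         ┃        
━━━━━━━┃                         ┃        
       ┃                         ┃        
───────┃                         ┃        
       ┃                         ┃        
       ┃                         ┃        
       ┗━━━━━━━━━━━━━━━━━━━━━━━━━┛        
                   ┃                      
                   ┃                      
                   ┃                      
 ~                 ┃                      
  ~~               ┃                      
    ~~             ┃                      
━━━━━━━━━━━━━━━━━━━┛                      


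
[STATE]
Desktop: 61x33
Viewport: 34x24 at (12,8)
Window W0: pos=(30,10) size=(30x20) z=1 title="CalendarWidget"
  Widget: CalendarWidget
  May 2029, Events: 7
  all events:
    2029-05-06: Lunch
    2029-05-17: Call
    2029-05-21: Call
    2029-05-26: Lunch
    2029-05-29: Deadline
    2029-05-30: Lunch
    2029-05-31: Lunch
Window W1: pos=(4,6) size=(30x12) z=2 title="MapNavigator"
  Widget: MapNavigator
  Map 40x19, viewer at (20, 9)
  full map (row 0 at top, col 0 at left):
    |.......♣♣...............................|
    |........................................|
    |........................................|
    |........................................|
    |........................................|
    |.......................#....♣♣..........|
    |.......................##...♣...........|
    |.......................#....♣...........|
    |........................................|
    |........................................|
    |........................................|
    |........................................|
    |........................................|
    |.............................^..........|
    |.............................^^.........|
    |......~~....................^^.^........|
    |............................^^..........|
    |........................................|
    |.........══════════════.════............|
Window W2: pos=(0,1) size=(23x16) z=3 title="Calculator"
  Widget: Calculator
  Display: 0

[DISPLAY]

 │ × │    ┃──────────┨            
─┼───┤    ┃....♣♣....┃            
 │ - │    ┃#...♣.....┃━━━━━━━━━━━━
─┼───┤    ┃....♣.....┃lendarWidget
 │ + │    ┃..........┃────────────
─┼───┤    ┃..........┃       May 2
R│ M+│    ┃..........┃Tu We Th Fr 
─┴───┘    ┃..........┃ 1  2  3  4 
━━━━━━━━━━┛..........┃ 8  9 10 11 
━━━━━━━━━━━━━━━━━━━━━┛15 16 17* 18
                  ┃21* 22 23 24 25
                  ┃28 29* 30* 31* 
                  ┃               
                  ┃               
                  ┃               
                  ┃               
                  ┃               
                  ┃               
                  ┃               
                  ┃               
                  ┃               
                  ┗━━━━━━━━━━━━━━━
                                  
                                  


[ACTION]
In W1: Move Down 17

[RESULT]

 │ × │    ┃──────────┨            
─┼───┤    ┃.....^^...┃            
 │ - │    ┃....^^.^..┃━━━━━━━━━━━━
─┼───┤    ┃....^^....┃lendarWidget
 │ + │    ┃..........┃────────────
─┼───┤    ┃════......┃       May 2
R│ M+│    ┃          ┃Tu We Th Fr 
─┴───┘    ┃          ┃ 1  2  3  4 
━━━━━━━━━━┛          ┃ 8  9 10 11 
━━━━━━━━━━━━━━━━━━━━━┛15 16 17* 18
                  ┃21* 22 23 24 25
                  ┃28 29* 30* 31* 
                  ┃               
                  ┃               
                  ┃               
                  ┃               
                  ┃               
                  ┃               
                  ┃               
                  ┃               
                  ┃               
                  ┗━━━━━━━━━━━━━━━
                                  
                                  


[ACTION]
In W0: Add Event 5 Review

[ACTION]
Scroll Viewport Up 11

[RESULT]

                                  
━━━━━━━━━━┓                       
          ┃                       
──────────┨                       
         0┃                       
─┬───┐    ┃                       
 │ ÷ │    ┃━━━━━━━━━━┓            
─┼───┤    ┃          ┃            
 │ × │    ┃──────────┨            
─┼───┤    ┃.....^^...┃            
 │ - │    ┃....^^.^..┃━━━━━━━━━━━━
─┼───┤    ┃....^^....┃lendarWidget
 │ + │    ┃..........┃────────────
─┼───┤    ┃════......┃       May 2
R│ M+│    ┃          ┃Tu We Th Fr 
─┴───┘    ┃          ┃ 1  2  3  4 
━━━━━━━━━━┛          ┃ 8  9 10 11 
━━━━━━━━━━━━━━━━━━━━━┛15 16 17* 18
                  ┃21* 22 23 24 25
                  ┃28 29* 30* 31* 
                  ┃               
                  ┃               
                  ┃               
                  ┃               


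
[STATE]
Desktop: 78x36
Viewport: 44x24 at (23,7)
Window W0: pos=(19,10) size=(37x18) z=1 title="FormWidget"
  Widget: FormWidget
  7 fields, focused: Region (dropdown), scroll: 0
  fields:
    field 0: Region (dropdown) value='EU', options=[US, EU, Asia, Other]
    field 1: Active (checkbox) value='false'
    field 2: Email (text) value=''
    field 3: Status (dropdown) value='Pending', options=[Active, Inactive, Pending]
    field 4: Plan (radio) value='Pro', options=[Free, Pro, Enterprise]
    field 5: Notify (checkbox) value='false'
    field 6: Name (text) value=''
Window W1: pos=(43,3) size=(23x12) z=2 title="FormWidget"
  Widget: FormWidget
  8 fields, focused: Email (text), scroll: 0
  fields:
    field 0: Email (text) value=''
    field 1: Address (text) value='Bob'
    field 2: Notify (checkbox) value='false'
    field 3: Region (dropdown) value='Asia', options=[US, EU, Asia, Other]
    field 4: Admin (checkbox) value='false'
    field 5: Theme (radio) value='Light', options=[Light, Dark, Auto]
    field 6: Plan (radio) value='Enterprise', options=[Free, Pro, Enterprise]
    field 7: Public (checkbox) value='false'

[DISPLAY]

                    ┃  Address:    [Bob  ]┃ 
                    ┃  Notify:     [ ]    ┃ 
                    ┃  Region:     [Asia▼]┃ 
━━━━━━━━━━━━━━━━━━━━┃  Admin:      [ ]    ┃ 
rmWidget            ┃  Theme:      (●) Lig┃ 
────────────────────┃  Plan:       ( ) Fre┃ 
egion:     [EU      ┃  Public:     [ ]    ┃ 
ctive:     [ ]      ┗━━━━━━━━━━━━━━━━━━━━━┛ 
mail:      [                   ]┃           
tatus:     [Pending           ▼]┃           
lan:       ( ) Free  (●) Pro  ( ┃           
otify:     [ ]                  ┃           
ame:       [                   ]┃           
                                ┃           
                                ┃           
                                ┃           
                                ┃           
                                ┃           
                                ┃           
                                ┃           
━━━━━━━━━━━━━━━━━━━━━━━━━━━━━━━━┛           
                                            
                                            
                                            


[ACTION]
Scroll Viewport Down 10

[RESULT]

────────────────────┃  Plan:       ( ) Fre┃ 
egion:     [EU      ┃  Public:     [ ]    ┃ 
ctive:     [ ]      ┗━━━━━━━━━━━━━━━━━━━━━┛ 
mail:      [                   ]┃           
tatus:     [Pending           ▼]┃           
lan:       ( ) Free  (●) Pro  ( ┃           
otify:     [ ]                  ┃           
ame:       [                   ]┃           
                                ┃           
                                ┃           
                                ┃           
                                ┃           
                                ┃           
                                ┃           
                                ┃           
━━━━━━━━━━━━━━━━━━━━━━━━━━━━━━━━┛           
                                            
                                            
                                            
                                            
                                            
                                            
                                            
                                            


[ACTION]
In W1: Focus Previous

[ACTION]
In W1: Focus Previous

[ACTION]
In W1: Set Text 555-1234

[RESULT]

────────────────────┃> Plan:       ( ) Fre┃ 
egion:     [EU      ┃  Public:     [ ]    ┃ 
ctive:     [ ]      ┗━━━━━━━━━━━━━━━━━━━━━┛ 
mail:      [                   ]┃           
tatus:     [Pending           ▼]┃           
lan:       ( ) Free  (●) Pro  ( ┃           
otify:     [ ]                  ┃           
ame:       [                   ]┃           
                                ┃           
                                ┃           
                                ┃           
                                ┃           
                                ┃           
                                ┃           
                                ┃           
━━━━━━━━━━━━━━━━━━━━━━━━━━━━━━━━┛           
                                            
                                            
                                            
                                            
                                            
                                            
                                            
                                            


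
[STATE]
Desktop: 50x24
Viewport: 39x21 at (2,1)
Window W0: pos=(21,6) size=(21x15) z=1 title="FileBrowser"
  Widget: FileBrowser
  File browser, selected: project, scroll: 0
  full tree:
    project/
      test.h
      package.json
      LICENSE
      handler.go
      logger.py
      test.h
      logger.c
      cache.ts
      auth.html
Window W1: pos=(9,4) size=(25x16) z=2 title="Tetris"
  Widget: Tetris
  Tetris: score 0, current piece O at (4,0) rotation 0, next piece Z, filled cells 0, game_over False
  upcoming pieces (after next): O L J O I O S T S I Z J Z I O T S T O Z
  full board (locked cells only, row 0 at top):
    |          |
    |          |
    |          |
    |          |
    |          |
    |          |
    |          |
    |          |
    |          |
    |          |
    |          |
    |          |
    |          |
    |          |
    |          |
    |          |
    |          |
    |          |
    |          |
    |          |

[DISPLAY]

                                       
                                       
                                       
       ┏━━━━━━━━━━━━━━━━━━━━━━━┓       
       ┃ Tetris                ┃       
       ┠───────────────────────┨━━━━━━━
       ┃          │Next:       ┃       
       ┃          │▓▓          ┃───────
       ┃          │ ▓▓         ┃t/     
       ┃          │            ┃       
       ┃          │            ┃json   
       ┃          │            ┃       
       ┃          │Score:      ┃go     
       ┃          │0           ┃y      
       ┃          │            ┃       
       ┃          │            ┃       
       ┃          │            ┃       
       ┃          │            ┃l      
       ┗━━━━━━━━━━━━━━━━━━━━━━━┛       
                   ┗━━━━━━━━━━━━━━━━━━━
                                       


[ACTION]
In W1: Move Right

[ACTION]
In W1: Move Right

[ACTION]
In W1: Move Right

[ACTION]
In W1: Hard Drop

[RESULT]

                                       
                                       
                                       
       ┏━━━━━━━━━━━━━━━━━━━━━━━┓       
       ┃ Tetris                ┃       
       ┠───────────────────────┨━━━━━━━
       ┃          │Next:       ┃       
       ┃          │▓▓          ┃───────
       ┃          │▓▓          ┃t/     
       ┃          │            ┃       
       ┃          │            ┃json   
       ┃          │            ┃       
       ┃          │Score:      ┃go     
       ┃          │0           ┃y      
       ┃          │            ┃       
       ┃          │            ┃       
       ┃       ▓▓ │            ┃       
       ┃       ▓▓ │            ┃l      
       ┗━━━━━━━━━━━━━━━━━━━━━━━┛       
                   ┗━━━━━━━━━━━━━━━━━━━
                                       


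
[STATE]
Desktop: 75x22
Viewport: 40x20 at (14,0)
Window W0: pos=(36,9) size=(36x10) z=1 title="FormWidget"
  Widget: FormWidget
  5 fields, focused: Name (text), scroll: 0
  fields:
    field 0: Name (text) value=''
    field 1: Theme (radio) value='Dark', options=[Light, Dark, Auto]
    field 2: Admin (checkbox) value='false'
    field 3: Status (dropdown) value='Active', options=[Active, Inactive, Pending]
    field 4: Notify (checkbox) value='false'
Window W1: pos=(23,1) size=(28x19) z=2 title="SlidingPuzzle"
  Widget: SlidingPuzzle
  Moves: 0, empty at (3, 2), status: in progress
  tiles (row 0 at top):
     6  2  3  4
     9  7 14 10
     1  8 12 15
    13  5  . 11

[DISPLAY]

                                        
         ┏━━━━━━━━━━━━━━━━━━━━━━━━━━┓   
         ┃ SlidingPuzzle            ┃   
         ┠──────────────────────────┨   
         ┃┌────┬────┬────┬────┐     ┃   
         ┃│  6 │  2 │  3 │  4 │     ┃   
         ┃├────┼────┼────┼────┤     ┃   
         ┃│  9 │  7 │ 14 │ 10 │     ┃   
         ┃├────┼────┼────┼────┤     ┃   
         ┃│  1 │  8 │ 12 │ 15 │     ┃━━━
         ┃├────┼────┼────┼────┤     ┃   
         ┃│ 13 │  5 │    │ 11 │     ┃───
         ┃└────┴────┴────┴────┘     ┃[  
         ┃Moves: 0                  ┃( )
         ┃                          ┃[ ]
         ┃                          ┃[Ac
         ┃                          ┃[ ]
         ┃                          ┃   
         ┃                          ┃━━━
         ┗━━━━━━━━━━━━━━━━━━━━━━━━━━┛   


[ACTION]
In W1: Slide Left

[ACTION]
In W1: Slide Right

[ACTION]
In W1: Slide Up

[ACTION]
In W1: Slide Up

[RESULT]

                                        
         ┏━━━━━━━━━━━━━━━━━━━━━━━━━━┓   
         ┃ SlidingPuzzle            ┃   
         ┠──────────────────────────┨   
         ┃┌────┬────┬────┬────┐     ┃   
         ┃│  6 │  2 │  3 │  4 │     ┃   
         ┃├────┼────┼────┼────┤     ┃   
         ┃│  9 │  7 │ 14 │ 10 │     ┃   
         ┃├────┼────┼────┼────┤     ┃   
         ┃│  1 │  8 │ 12 │ 15 │     ┃━━━
         ┃├────┼────┼────┼────┤     ┃   
         ┃│ 13 │  5 │    │ 11 │     ┃───
         ┃└────┴────┴────┴────┘     ┃[  
         ┃Moves: 2                  ┃( )
         ┃                          ┃[ ]
         ┃                          ┃[Ac
         ┃                          ┃[ ]
         ┃                          ┃   
         ┃                          ┃━━━
         ┗━━━━━━━━━━━━━━━━━━━━━━━━━━┛   


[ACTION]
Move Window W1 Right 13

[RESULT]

                                        
                      ┏━━━━━━━━━━━━━━━━━
                      ┃ SlidingPuzzle   
                      ┠─────────────────
                      ┃┌────┬────┬────┬─
                      ┃│  6 │  2 │  3 │ 
                      ┃├────┼────┼────┼─
                      ┃│  9 │  7 │ 14 │ 
                      ┃├────┼────┼────┼─
                      ┃│  1 │  8 │ 12 │ 
                      ┃├────┼────┼────┼─
                      ┃│ 13 │  5 │    │ 
                      ┃└────┴────┴────┴─
                      ┃Moves: 2         
                      ┃                 
                      ┃                 
                      ┃                 
                      ┃                 
                      ┃                 
                      ┗━━━━━━━━━━━━━━━━━


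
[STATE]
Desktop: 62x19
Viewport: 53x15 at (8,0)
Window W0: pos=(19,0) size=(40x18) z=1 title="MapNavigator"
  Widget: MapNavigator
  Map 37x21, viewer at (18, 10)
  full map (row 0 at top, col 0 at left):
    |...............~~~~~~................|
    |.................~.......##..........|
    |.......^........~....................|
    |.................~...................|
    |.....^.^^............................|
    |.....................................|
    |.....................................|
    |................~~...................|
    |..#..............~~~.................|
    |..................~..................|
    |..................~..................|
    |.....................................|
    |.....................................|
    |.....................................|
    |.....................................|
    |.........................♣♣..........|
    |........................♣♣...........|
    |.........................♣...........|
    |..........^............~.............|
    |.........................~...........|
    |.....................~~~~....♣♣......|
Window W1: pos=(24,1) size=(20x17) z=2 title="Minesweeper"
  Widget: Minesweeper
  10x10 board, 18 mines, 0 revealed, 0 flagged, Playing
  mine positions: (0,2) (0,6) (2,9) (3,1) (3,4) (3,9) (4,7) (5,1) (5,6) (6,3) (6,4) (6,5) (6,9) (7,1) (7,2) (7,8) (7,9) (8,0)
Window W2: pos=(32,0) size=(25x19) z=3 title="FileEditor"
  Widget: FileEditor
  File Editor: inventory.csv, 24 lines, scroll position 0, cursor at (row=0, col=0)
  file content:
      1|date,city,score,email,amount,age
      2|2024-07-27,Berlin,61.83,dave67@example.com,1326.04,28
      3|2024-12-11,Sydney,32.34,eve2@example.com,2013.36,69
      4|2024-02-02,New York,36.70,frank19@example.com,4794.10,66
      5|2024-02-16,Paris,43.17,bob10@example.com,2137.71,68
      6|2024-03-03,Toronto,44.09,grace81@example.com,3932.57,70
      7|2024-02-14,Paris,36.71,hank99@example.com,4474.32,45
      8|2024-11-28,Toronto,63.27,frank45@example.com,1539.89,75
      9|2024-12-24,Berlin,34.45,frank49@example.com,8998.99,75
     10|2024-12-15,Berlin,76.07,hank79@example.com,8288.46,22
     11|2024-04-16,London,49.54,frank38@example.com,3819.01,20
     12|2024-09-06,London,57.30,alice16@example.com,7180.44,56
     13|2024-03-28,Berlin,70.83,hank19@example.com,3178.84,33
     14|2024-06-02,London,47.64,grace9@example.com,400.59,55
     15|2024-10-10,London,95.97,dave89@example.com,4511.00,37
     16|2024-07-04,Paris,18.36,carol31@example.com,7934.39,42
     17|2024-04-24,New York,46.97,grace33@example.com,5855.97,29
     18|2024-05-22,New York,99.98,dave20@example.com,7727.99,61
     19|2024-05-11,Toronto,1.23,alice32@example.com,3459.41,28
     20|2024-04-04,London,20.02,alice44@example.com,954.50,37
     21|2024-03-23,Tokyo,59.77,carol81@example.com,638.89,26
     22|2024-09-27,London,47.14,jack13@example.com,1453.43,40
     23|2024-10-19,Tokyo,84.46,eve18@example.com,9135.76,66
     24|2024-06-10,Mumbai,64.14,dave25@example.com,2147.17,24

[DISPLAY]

           ┏━━━━━━━━━━━━┏━━━━━━━━━━━━━━━━━━━━━━━┓━┓  
           ┃ Map┏━━━━━━━┃ FileEditor            ┃ ┃  
           ┠────┃ Minesw┠───────────────────────┨─┨  
           ┃ ...┠───────┃█ate,city,score,email,▲┃.┃  
           ┃ ...┃■■■■■■■┃2024-07-27,Berlin,61.8█┃.┃  
           ┃ ...┃■■■■■■■┃2024-12-11,Sydney,32.3░┃.┃  
           ┃ ...┃■■■■■■■┃2024-02-02,New York,36░┃.┃  
           ┃ ...┃■■■■■■■┃2024-02-16,Paris,43.17░┃.┃  
           ┃ ..#┃■■■■■■■┃2024-03-03,Toronto,44.░┃.┃  
           ┃ ...┃■■■■■■■┃2024-02-14,Paris,36.71░┃.┃  
           ┃ ...┃■■■■■■■┃2024-11-28,Toronto,63.░┃.┃  
           ┃ ...┃■■■■■■■┃2024-12-24,Berlin,34.4░┃.┃  
           ┃ ...┃■■■■■■■┃2024-12-15,Berlin,76.0░┃.┃  
           ┃ ...┃■■■■■■■┃2024-04-16,London,49.5░┃.┃  
           ┃ ...┃       ┃2024-09-06,London,57.3░┃.┃  


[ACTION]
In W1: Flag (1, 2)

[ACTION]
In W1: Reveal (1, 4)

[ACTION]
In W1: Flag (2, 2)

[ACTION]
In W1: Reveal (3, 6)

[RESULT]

           ┏━━━━━━━━━━━━┏━━━━━━━━━━━━━━━━━━━━━━━┓━┓  
           ┃ Map┏━━━━━━━┃ FileEditor            ┃ ┃  
           ┠────┃ Minesw┠───────────────────────┨─┨  
           ┃ ...┠───────┃█ate,city,score,email,▲┃.┃  
           ┃ ...┃■■■1 1■┃2024-07-27,Berlin,61.8█┃.┃  
           ┃ ...┃■■⚑1 1■┃2024-12-11,Sydney,32.3░┃.┃  
           ┃ ...┃■■⚑111■┃2024-02-02,New York,36░┃.┃  
           ┃ ...┃■■■■■■1┃2024-02-16,Paris,43.17░┃.┃  
           ┃ ..#┃■■■■■■■┃2024-03-03,Toronto,44.░┃.┃  
           ┃ ...┃■■■■■■■┃2024-02-14,Paris,36.71░┃.┃  
           ┃ ...┃■■■■■■■┃2024-11-28,Toronto,63.░┃.┃  
           ┃ ...┃■■■■■■■┃2024-12-24,Berlin,34.4░┃.┃  
           ┃ ...┃■■■■■■■┃2024-12-15,Berlin,76.0░┃.┃  
           ┃ ...┃■■■■■■■┃2024-04-16,London,49.5░┃.┃  
           ┃ ...┃       ┃2024-09-06,London,57.3░┃.┃  


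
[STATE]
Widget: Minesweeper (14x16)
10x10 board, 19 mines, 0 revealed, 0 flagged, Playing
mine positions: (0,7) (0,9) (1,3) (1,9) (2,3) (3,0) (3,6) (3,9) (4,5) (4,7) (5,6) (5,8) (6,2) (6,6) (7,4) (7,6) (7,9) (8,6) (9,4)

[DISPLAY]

■■■■■■■■■■    
■■■■■■■■■■    
■■■■■■■■■■    
■■■■■■■■■■    
■■■■■■■■■■    
■■■■■■■■■■    
■■■■■■■■■■    
■■■■■■■■■■    
■■■■■■■■■■    
■■■■■■■■■■    
              
              
              
              
              
              


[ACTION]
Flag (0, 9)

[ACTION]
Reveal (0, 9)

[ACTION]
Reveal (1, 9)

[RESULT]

■■■■■■■✹■✹    
■■■✹■■■■■✹    
■■■✹■■■■■■    
✹■■■■■✹■■✹    
■■■■■✹■✹■■    
■■■■■■✹■✹■    
■■✹■■■✹■■■    
■■■■✹■✹■■✹    
■■■■■■✹■■■    
■■■■✹■■■■■    
              
              
              
              
              
              


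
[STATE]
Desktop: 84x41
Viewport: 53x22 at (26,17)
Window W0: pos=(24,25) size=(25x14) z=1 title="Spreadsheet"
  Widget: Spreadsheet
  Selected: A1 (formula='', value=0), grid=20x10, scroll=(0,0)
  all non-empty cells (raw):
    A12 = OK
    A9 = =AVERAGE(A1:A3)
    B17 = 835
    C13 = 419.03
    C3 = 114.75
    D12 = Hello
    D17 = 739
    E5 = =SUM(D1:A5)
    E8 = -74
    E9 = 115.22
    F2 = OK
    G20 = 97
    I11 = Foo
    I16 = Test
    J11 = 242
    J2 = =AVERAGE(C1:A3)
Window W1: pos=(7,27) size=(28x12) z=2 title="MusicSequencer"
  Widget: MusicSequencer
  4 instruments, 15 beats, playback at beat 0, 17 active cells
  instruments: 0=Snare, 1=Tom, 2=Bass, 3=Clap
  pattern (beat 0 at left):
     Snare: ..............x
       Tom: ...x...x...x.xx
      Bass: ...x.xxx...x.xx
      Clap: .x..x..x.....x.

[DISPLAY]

                                                     
                                                     
                                                     
                                                     
                                                     
                                                     
                                                     
                                                     
━━━━━━━━━━━━━━━━━━━━━━┓                              
Spreadsheet           ┃                              
━━━━━━━━┓─────────────┨                              
        ┃             ┃                              
────────┨     B       ┃                              
234     ┃-------------┃                              
··█     ┃0]       0   ┃                              
·██     ┃ 0       0   ┃                              
·██     ┃ 0       0  1┃                              
·█·     ┃ 0       0   ┃                              
        ┃ 0       0   ┃                              
        ┃ 0       0   ┃                              
        ┃ 0       0   ┃                              
━━━━━━━━┛━━━━━━━━━━━━━┛                              


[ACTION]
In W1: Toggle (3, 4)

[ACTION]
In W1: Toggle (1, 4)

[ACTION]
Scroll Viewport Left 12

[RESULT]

                                                     
                                                     
                                                     
                                                     
                                                     
                                                     
                                                     
                                                     
          ┏━━━━━━━━━━━━━━━━━━━━━━━┓                  
          ┃ Spreadsheet           ┃                  
━━━━━━━━━━━━━━━━━━━━┓─────────────┨                  
Sequencer           ┃             ┃                  
────────────────────┨     B       ┃                  
▼12345678901234     ┃-------------┃                  
··············█     ┃0]       0   ┃                  
···██··█···█·██     ┃ 0       0   ┃                  
···█·███···█·██     ┃ 0       0  1┃                  
·█·····█·····█·     ┃ 0       0   ┃                  
                    ┃ 0       0   ┃                  
                    ┃ 0       0   ┃                  
                    ┃ 0       0   ┃                  
━━━━━━━━━━━━━━━━━━━━┛━━━━━━━━━━━━━┛                  


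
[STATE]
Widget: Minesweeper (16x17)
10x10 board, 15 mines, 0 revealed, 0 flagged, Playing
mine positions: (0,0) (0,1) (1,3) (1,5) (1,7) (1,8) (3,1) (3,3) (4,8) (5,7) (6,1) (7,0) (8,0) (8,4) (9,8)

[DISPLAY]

■■■■■■■■■■      
■■■■■■■■■■      
■■■■■■■■■■      
■■■■■■■■■■      
■■■■■■■■■■      
■■■■■■■■■■      
■■■■■■■■■■      
■■■■■■■■■■      
■■■■■■■■■■      
■■■■■■■■■■      
                
                
                
                
                
                
                


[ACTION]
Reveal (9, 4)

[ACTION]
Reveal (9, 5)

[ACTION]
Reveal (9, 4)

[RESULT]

■■■■■■■■■■      
■■■■■■■■■■      
■■■■■■■■■■      
■■■■■■■■■■      
■■■■■■■■■■      
■■■■■■■■■■      
■■■■■■■■■■      
■■■■■■■■■■      
■■■■■■■■■■      
■■■■11■■■■      
                
                
                
                
                
                
                


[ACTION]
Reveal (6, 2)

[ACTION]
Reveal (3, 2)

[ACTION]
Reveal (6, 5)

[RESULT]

■■■■■■■■■■      
■■■■■■■■■■      
■■■■3122■■      
■■2■1  1■■      
■■211 12■■      
■■1   1■21      
■■1   111       
■■1111          
■■■■■1 111      
■■■■11 1■■      
                
                
                
                
                
                
                
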